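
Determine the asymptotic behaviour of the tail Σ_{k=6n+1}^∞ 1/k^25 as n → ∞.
Σ_{k>6n} 1/k^25 ~ 1/(24 · (6n)^24)

Compare to the integral: ∫_{6n}^∞ x^(−25) dx = [−x^(−24)/24]_{6n}^∞ = 1/((25−1)·(6n)^24). Euler-Maclaurin then gives
  Σ_{k>6n} 1/k^25 = ∫_{6n}^∞ dx/x^25 − 1/(2·(6n)^25) + O(1/(6n)^26).
(Equivalently this is ζ(25) − Σ_{k≤6n} 1/k^25.)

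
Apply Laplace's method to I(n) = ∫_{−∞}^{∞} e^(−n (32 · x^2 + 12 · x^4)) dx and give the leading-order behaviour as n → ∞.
I(n) ~ sqrt(π/(32n))

φ(x) = 32 · x^2 + 12 · x^4 has its unique global minimum at x* = 0 (since φ'(x) = 64x + 48x^3 = 0 only at x = 0 for real x with both coefficients positive, and φ → ∞ as |x| → ∞). At x* = 0, φ(0) = 0 and φ''(0) = 64. Laplace's method then gives
  I(n) ~ sqrt(2π / (n · φ''(0))) · e^(−n φ(0)) = sqrt(2π / (64n)) = sqrt(π/(32n)).
The 12 · x^4 term contributes only at subleading order (an O(1/n) relative correction).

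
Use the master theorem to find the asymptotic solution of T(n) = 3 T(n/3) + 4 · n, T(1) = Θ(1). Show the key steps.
T(n) = Θ(n log n)

log_3 3 = 1, and f(n) = 4 · n = Θ(n^(log_3 3)). This is Case 2 of the master theorem: T(n) = Θ(f(n) · log n) = Θ(n log n).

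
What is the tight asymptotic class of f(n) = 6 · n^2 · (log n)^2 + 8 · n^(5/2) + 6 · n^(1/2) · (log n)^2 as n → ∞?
f(n) ∈ Θ(n^(5/2))

Compare the terms by growth order. For large n, n^a · (log n)^b dominates n^a' · (log n)^b' iff a > a', or (a = a' and b > b'). Ranking the 3 terms shows the dominant one is 8 · n^(5/2). Hence f(n) ∈ Θ(n^(5/2)).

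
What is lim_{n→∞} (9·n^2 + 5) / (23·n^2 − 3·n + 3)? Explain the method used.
lim = 9/23

For large n the leading n^2 terms dominate both numerator and denominator. Dividing top and bottom by n^2, every other term tends to 0, leaving 9/23.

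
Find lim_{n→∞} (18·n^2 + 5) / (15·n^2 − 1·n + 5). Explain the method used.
lim = 18/15 = 6/5

For large n the leading n^2 terms dominate both numerator and denominator. Dividing top and bottom by n^2, every other term tends to 0, leaving 18/15 = 6/5.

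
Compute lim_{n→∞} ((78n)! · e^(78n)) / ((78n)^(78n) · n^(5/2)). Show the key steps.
lim = 0

Stirling: (78n)! ~ sqrt(2π·78n) · (78n/e)^(78n). Hence
  (78n)! · e^(78n) / (78n)^(78n) ~ sqrt(2π·78n).
Dividing by n^(5/2): sqrt(2π·78n) / n^(5/2) = sqrt(2π·78) · n^((1−5)/2), so the expression behaves like sqrt(2π·78) · n^((1−5)/2) → 0.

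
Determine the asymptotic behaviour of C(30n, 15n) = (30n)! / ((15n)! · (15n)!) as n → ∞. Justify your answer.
C(30n, 15n) ~ (4)^(15n) · sqrt(1/(π·15n))

Write N = 15n. Apply Stirling to each factorial:
  (2N)! ~ sqrt(2π·2N) · (2N/e)^(2N),
  N! ~ sqrt(2π N) · (N/e)^N,
  (1N)! ~ sqrt(2π·1N) · (1N/e)^(1N).
The exponential factors combine to (2N)^(2N) / (N^N · (1N)^(1N)) = 2^(2N)/1^(1N) = (2^2/1^1)^N = (4)^N.
The square-root prefactors combine to sqrt(2π·2N) / (sqrt(2π N)·sqrt(2π·1N)) = sqrt(2 / (2π·1·N)) = sqrt(1/(π·15n)).
Substituting N = 15n: C(30n, 15n) ~ (4)^(15n) · sqrt(1/(π·15n)).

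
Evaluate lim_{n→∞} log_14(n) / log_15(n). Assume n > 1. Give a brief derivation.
lim = ln(15) / ln(14) = log_14(15)

Change of base: log_14(n) = ln n / ln 14 and log_15(n) = ln n / ln 15. The ratio is (ln n / ln 14) · (ln 15 / ln n) = ln 15 / ln 14, a constant independent of n. So the limit is ln 15 / ln 14 = log_14(15).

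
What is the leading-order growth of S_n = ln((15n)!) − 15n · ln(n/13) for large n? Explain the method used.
S_n ~ 15n · (ln 195 − 1) + O(ln n)

Stirling: ln((15n)!) = 15n ln(15n) − 15n + O(ln n).
  S_n = 15n ln(15n) − 15n − 15n ln(n/13) + O(ln n)
      = 15n ln(15n) − 15n ln n + 15n ln 13 − 15n + O(ln n)
      = 15n ln 15 + 15n ln 13 − 15n + O(ln n)
      = 15n (ln 195 − 1) + O(ln n).
Numerically ln(195) − 1 ≈ 4.2730.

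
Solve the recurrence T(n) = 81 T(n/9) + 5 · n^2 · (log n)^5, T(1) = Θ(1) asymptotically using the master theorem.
T(n) = Θ(n^2 · (log n)^6)

Here log_9 81 = 2 and f(n) = 5 · n^2 · (log n)^5 = Θ(n^(log_9 81) · (log n)^5). This is the extended Case 2 of the master theorem (f matches the critical exponent up to log factors), giving T(n) = Θ(n^(log_9 81) · (log n)^(5+1)) = Θ(n^2 · (log n)^6).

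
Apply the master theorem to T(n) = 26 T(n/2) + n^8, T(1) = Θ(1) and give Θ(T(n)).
T(n) = Θ(n^8)

log_2 26 ≈ 4.700. f(n) = n^8 dominates n^(log_2 26) since 8 > 4.700, and the regularity condition a·f(n/b) = 26·(n/2)^8 = (26/256)·n^8 ≤ c·f(n) holds with c = 26/256 ≈ 0.102 < 1. So this is Case 3: T(n) = Θ(f(n)) = Θ(n^8).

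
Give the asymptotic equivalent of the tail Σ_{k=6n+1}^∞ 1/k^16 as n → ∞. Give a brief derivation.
Σ_{k>6n} 1/k^16 ~ 1/(15 · (6n)^15)

Compare to the integral: ∫_{6n}^∞ x^(−16) dx = [−x^(−15)/15]_{6n}^∞ = 1/((16−1)·(6n)^15). Euler-Maclaurin then gives
  Σ_{k>6n} 1/k^16 = ∫_{6n}^∞ dx/x^16 − 1/(2·(6n)^16) + O(1/(6n)^17).
(Equivalently this is ζ(16) − Σ_{k≤6n} 1/k^16.)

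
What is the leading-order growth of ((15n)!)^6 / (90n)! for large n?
((15n)!)^6/(90n)! ~ ((2π·15n)^(5/2) / sqrt(6)) · 6^(−6·15n)  →  0

Write N = 15n. Stirling: N! ~ sqrt(2π N)(N/e)^N and (6N)! ~ sqrt(2π·6N)·(6N/e)^(6N).
  (N!)^6/(6N)! ~ (2π N)^(6/2) (N/e)^(6N) / [sqrt(2π·6N) (6N/e)^(6N)]
     = (2π N)^(6/2) / sqrt(2π·6N) · (N/(6N))^(6N)
     = (2π N)^((6−1)/2) / sqrt(6) · 6^(−6N).
Since 6^6 > 1, the factor 6^(−6N) decays exponentially, so the ratio → 0. Substituting N = 15n gives the stated form.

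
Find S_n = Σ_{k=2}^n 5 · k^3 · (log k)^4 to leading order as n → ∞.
S_n ~ 5 · n^4 · (log n)^4 / 4

By integral comparison, S_n = ∫_1^n 5 · x^3 · (log x)^4 dx + O(n^3 · (log n)^4). For the integral, the leading term of ∫_1^n x^3 (log x)^4 dx is n^4/4 · (log n)^4 (by repeated integration by parts; each step lowers the log-exponent and produces a relatively O(1/log n) correction). Hence S_n ~ 5 · n^4 · (log n)^4 / 4.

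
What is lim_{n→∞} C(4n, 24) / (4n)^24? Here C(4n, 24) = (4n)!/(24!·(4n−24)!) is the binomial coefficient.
lim = 1/24! = 1/620448401733239439360000

With N = 4n → ∞: C(N, 24) / N^24 = [N(N−1)…(N−23)] / (24! · N^24) = (1/24!) · 1 · (1 − 1/(4n)) · … · (1 − 23/(4n)). Each factor → 1 as N → ∞, so the limit is 1/24! = 1/620448401733239439360000.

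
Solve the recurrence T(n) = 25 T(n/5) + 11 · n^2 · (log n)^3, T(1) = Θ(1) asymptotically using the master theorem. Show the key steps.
T(n) = Θ(n^2 · (log n)^4)

Here log_5 25 = 2 and f(n) = 11 · n^2 · (log n)^3 = Θ(n^(log_5 25) · (log n)^3). This is the extended Case 2 of the master theorem (f matches the critical exponent up to log factors), giving T(n) = Θ(n^(log_5 25) · (log n)^(3+1)) = Θ(n^2 · (log n)^4).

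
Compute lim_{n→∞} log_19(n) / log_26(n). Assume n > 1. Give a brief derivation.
lim = ln(26) / ln(19) = log_19(26)

Change of base: log_19(n) = ln n / ln 19 and log_26(n) = ln n / ln 26. The ratio is (ln n / ln 19) · (ln 26 / ln n) = ln 26 / ln 19, a constant independent of n. So the limit is ln 26 / ln 19 = log_19(26).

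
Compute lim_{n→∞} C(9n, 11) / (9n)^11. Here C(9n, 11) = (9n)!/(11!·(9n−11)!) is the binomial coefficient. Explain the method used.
lim = 1/11! = 1/39916800

With N = 9n → ∞: C(N, 11) / N^11 = [N(N−1)…(N−10)] / (11! · N^11) = (1/11!) · 1 · (1 − 1/(9n)) · … · (1 − 10/(9n)). Each factor → 1 as N → ∞, so the limit is 1/11! = 1/39916800.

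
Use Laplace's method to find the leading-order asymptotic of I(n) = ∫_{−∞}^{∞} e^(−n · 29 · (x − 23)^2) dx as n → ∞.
I(n) = sqrt(π/(29n))

Here φ(x) = 29 · (x − 23)^2 has its unique minimum at x* = 23 with φ(x*) = 0 and φ''(x*) = 58. Laplace's method gives
  I(n) ~ e^(−n φ(x*)) · sqrt(2π / (n · φ''(x*))) = sqrt(2π / (58n)) = sqrt(π/(29n)).
This is exact: substituting u = (x − 23)·sqrt(29n) gives I(n) = (1/sqrt(29n)) ∫_{−∞}^{∞} e^(−u^2) du = sqrt(π/(29n)).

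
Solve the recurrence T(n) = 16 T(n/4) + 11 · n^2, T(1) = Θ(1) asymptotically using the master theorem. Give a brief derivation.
T(n) = Θ(n^2 log n)

log_4 16 = 2, and f(n) = 11 · n^2 = Θ(n^(log_4 16)). This is Case 2 of the master theorem: T(n) = Θ(f(n) · log n) = Θ(n^2 log n).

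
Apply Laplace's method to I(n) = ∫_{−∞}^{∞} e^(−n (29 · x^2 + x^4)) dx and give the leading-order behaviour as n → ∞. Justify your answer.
I(n) ~ sqrt(π/(29n))

φ(x) = 29 · x^2 + x^4 has its unique global minimum at x* = 0 (since φ'(x) = 58x + 4x^3 = 0 only at x = 0 for real x with both coefficients positive, and φ → ∞ as |x| → ∞). At x* = 0, φ(0) = 0 and φ''(0) = 58. Laplace's method then gives
  I(n) ~ sqrt(2π / (n · φ''(0))) · e^(−n φ(0)) = sqrt(2π / (58n)) = sqrt(π/(29n)).
The x^4 term contributes only at subleading order (an O(1/n) relative correction).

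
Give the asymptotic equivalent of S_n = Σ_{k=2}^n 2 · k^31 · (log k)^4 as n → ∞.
S_n ~ n^32 · (log n)^4 / 16

By integral comparison, S_n = ∫_1^n 2 · x^31 · (log x)^4 dx + O(n^31 · (log n)^4). For the integral, the leading term of ∫_1^n x^31 (log x)^4 dx is n^32/32 · (log n)^4 (by repeated integration by parts; each step lowers the log-exponent and produces a relatively O(1/log n) correction). Hence S_n ~ n^32 · (log n)^4 / 16.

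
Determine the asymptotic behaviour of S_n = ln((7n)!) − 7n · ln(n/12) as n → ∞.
S_n ~ 7n · (ln 84 − 1) + O(ln n)

Stirling: ln((7n)!) = 7n ln(7n) − 7n + O(ln n).
  S_n = 7n ln(7n) − 7n − 7n ln(n/12) + O(ln n)
      = 7n ln(7n) − 7n ln n + 7n ln 12 − 7n + O(ln n)
      = 7n ln 7 + 7n ln 12 − 7n + O(ln n)
      = 7n (ln 84 − 1) + O(ln n).
Numerically ln(84) − 1 ≈ 3.4308.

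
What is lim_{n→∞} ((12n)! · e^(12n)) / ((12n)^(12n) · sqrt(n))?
lim = sqrt(2π·12)

Stirling: (12n)! ~ sqrt(2π·12n) · (12n/e)^(12n). Hence
  (12n)! · e^(12n) / (12n)^(12n) ~ sqrt(2π·12n).
Dividing by sqrt(n): sqrt(2π·12n) / sqrt(n) = sqrt(2π·12) · n^((1−1)/2), so the limit is sqrt(2π·12).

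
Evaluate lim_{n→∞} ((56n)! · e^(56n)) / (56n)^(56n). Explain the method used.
lim = ∞

Stirling: (56n)! ~ sqrt(2π·56n) · (56n/e)^(56n). Hence
  (56n)! · e^(56n) / (56n)^(56n) ~ sqrt(2π·56n) = sqrt(2π·56) · sqrt(n) → ∞.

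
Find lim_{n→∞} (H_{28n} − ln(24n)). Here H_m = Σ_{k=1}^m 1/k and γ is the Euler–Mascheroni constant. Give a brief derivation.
lim = ln(7/6) + γ

By Euler-Maclaurin, H_m = ln m + γ + O(1/m). So
  H_{28n} − ln(24n) = ln(28n) + γ − ln(24n) + O(1/n)
                       = ln(28/24) + γ + O(1/n).
Hence the limit is ln(28/24) + γ (= ln(7/6)).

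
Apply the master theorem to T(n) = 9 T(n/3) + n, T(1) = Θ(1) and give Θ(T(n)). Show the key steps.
T(n) = Θ(n^2)

Master theorem: compare f(n) = n to n^(log_3 9) where log_3 9 = 2. Since 1 < log_3 9, we have f(n) = O(n^(log_3 9 − ε)) for some ε > 0 — Case 1. Hence T(n) = Θ(n^(log_3 9)) = Θ(n^2).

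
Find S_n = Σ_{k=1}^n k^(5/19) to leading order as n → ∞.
S_n ~ (19/24) · n^(24/19)

Integral comparison: Σ_{k=1}^n k^(5/19) = ∫_0^n x^(5/19) dx + O(n^(5/19)). The integral is n^(1 + 5/19) / (1 + 5/19) = n^((5+19)/19) / ((5+19)/19) = (19/24) · n^(24/19).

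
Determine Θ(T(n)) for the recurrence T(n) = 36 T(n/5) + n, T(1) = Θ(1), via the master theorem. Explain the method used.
T(n) = Θ(n^(log_5 36))

Master theorem: compare f(n) = n to n^(log_5 36) where log_5 36 ≈ 2.227. Since 1 < log_5 36, we have f(n) = O(n^(log_5 36 − ε)) for some ε > 0 — Case 1. Hence T(n) = Θ(n^(log_5 36)).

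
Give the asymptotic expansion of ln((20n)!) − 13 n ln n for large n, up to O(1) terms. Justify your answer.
ln((20n)!) − 13 n ln n = 7 n ln n + 20(ln 20 − 1) n + (1/2) ln(2π·20n) + O(1/n)

Stirling: ln((20n)!) = 20n ln(20n) − 20n + (1/2) ln(2π·20n) + O(1/n).
Expand 20n ln(20n) = 20n (ln n + ln 20) = 20n ln n + 20n ln 20.
Subtract 13n ln n: leading term is (20 − 13) n ln n = 7 n ln n. The next term is 20n ln 20 − 20n = 20(ln 20 − 1) n. Then the (1/2) ln(2π·20n) correction.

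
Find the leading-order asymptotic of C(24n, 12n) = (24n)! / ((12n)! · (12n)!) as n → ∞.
C(24n, 12n) ~ (4)^(12n) · sqrt(1/(π·12n))

Write N = 12n. Apply Stirling to each factorial:
  (2N)! ~ sqrt(2π·2N) · (2N/e)^(2N),
  N! ~ sqrt(2π N) · (N/e)^N,
  (1N)! ~ sqrt(2π·1N) · (1N/e)^(1N).
The exponential factors combine to (2N)^(2N) / (N^N · (1N)^(1N)) = 2^(2N)/1^(1N) = (2^2/1^1)^N = (4)^N.
The square-root prefactors combine to sqrt(2π·2N) / (sqrt(2π N)·sqrt(2π·1N)) = sqrt(2 / (2π·1·N)) = sqrt(1/(π·12n)).
Substituting N = 12n: C(24n, 12n) ~ (4)^(12n) · sqrt(1/(π·12n)).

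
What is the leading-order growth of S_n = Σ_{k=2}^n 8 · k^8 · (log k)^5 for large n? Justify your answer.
S_n ~ 8 · n^9 · (log n)^5 / 9

By integral comparison, S_n = ∫_1^n 8 · x^8 · (log x)^5 dx + O(n^8 · (log n)^5). For the integral, the leading term of ∫_1^n x^8 (log x)^5 dx is n^9/9 · (log n)^5 (by repeated integration by parts; each step lowers the log-exponent and produces a relatively O(1/log n) correction). Hence S_n ~ 8 · n^9 · (log n)^5 / 9.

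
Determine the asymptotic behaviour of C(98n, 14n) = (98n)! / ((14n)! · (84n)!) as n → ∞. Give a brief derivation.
C(98n, 14n) ~ (823543/46656)^(14n) · sqrt(7/(12π·14n))

Write N = 14n. Apply Stirling to each factorial:
  (7N)! ~ sqrt(2π·7N) · (7N/e)^(7N),
  N! ~ sqrt(2π N) · (N/e)^N,
  (6N)! ~ sqrt(2π·6N) · (6N/e)^(6N).
The exponential factors combine to (7N)^(7N) / (N^N · (6N)^(6N)) = 7^(7N)/6^(6N) = (7^7/6^6)^N = (823543/46656)^N.
The square-root prefactors combine to sqrt(2π·7N) / (sqrt(2π N)·sqrt(2π·6N)) = sqrt(7 / (2π·6·N)) = sqrt(7/(12π·14n)).
Substituting N = 14n: C(98n, 14n) ~ (823543/46656)^(14n) · sqrt(7/(12π·14n)).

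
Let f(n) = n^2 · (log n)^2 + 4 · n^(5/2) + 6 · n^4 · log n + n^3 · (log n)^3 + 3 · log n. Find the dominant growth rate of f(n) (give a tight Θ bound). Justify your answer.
f(n) ∈ Θ(n^4 · log n)

Compare the terms by growth order. For large n, n^a · (log n)^b dominates n^a' · (log n)^b' iff a > a', or (a = a' and b > b'). Ranking the 5 terms shows the dominant one is 6 · n^4 · log n. Hence f(n) ∈ Θ(n^4 · log n).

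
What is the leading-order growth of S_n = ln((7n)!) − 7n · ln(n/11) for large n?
S_n ~ 7n · (ln 77 − 1) + O(ln n)

Stirling: ln((7n)!) = 7n ln(7n) − 7n + O(ln n).
  S_n = 7n ln(7n) − 7n − 7n ln(n/11) + O(ln n)
      = 7n ln(7n) − 7n ln n + 7n ln 11 − 7n + O(ln n)
      = 7n ln 7 + 7n ln 11 − 7n + O(ln n)
      = 7n (ln 77 − 1) + O(ln n).
Numerically ln(77) − 1 ≈ 3.3438.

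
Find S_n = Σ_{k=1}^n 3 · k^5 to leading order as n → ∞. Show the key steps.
S_n ~ n^6 / 2

By integral comparison (Euler-Maclaurin), Σ_{k=1}^n 3 · k^5 = 3 · ∫_0^n x^5 dx + O(n^5) = 3 · n^6/6 = n^6 / 2 + O(n^5). (Equivalently, Faulhaber's formula gives the same leading term.)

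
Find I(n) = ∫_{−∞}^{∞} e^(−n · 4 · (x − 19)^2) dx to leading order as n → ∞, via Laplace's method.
I(n) = sqrt(π/(4n))

Here φ(x) = 4 · (x − 19)^2 has its unique minimum at x* = 19 with φ(x*) = 0 and φ''(x*) = 8. Laplace's method gives
  I(n) ~ e^(−n φ(x*)) · sqrt(2π / (n · φ''(x*))) = sqrt(2π / (8n)) = sqrt(π/(4n)).
This is exact: substituting u = (x − 19)·sqrt(4n) gives I(n) = (1/sqrt(4n)) ∫_{−∞}^{∞} e^(−u^2) du = sqrt(π/(4n)).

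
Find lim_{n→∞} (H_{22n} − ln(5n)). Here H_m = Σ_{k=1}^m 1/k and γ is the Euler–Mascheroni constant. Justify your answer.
lim = ln(22/5) + γ

By Euler-Maclaurin, H_m = ln m + γ + O(1/m). So
  H_{22n} − ln(5n) = ln(22n) + γ − ln(5n) + O(1/n)
                       = ln(22/5) + γ + O(1/n).
Hence the limit is ln(22/5) + γ.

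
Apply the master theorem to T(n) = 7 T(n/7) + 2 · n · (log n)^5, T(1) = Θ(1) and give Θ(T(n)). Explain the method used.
T(n) = Θ(n · (log n)^6)

Here log_7 7 = 1 and f(n) = 2 · n · (log n)^5 = Θ(n^(log_7 7) · (log n)^5). This is the extended Case 2 of the master theorem (f matches the critical exponent up to log factors), giving T(n) = Θ(n^(log_7 7) · (log n)^(5+1)) = Θ(n · (log n)^6).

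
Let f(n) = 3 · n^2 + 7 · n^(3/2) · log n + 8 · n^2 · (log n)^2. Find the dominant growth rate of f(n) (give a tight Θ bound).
f(n) ∈ Θ(n^2 · (log n)^2)

Compare the terms by growth order. For large n, n^a · (log n)^b dominates n^a' · (log n)^b' iff a > a', or (a = a' and b > b'). Ranking the 3 terms shows the dominant one is 8 · n^2 · (log n)^2. Hence f(n) ∈ Θ(n^2 · (log n)^2).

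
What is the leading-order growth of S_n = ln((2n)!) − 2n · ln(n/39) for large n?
S_n ~ 2n · (ln 78 − 1) + O(ln n)

Stirling: ln((2n)!) = 2n ln(2n) − 2n + O(ln n).
  S_n = 2n ln(2n) − 2n − 2n ln(n/39) + O(ln n)
      = 2n ln(2n) − 2n ln n + 2n ln 39 − 2n + O(ln n)
      = 2n ln 2 + 2n ln 39 − 2n + O(ln n)
      = 2n (ln 78 − 1) + O(ln n).
Numerically ln(78) − 1 ≈ 3.3567.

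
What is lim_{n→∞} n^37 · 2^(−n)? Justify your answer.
lim = 0

Exponentials with base > 1 dominate every fixed polynomial: for any fixed c, n^c / 2^n → 0 as n → ∞ (e.g. by the ratio test, or by writing 2^n = e^(n ln 2) and noting e^(n ln 2) / n^c → ∞). Hence n^37 · 2^(−n) = n^37 / 2^n → 0.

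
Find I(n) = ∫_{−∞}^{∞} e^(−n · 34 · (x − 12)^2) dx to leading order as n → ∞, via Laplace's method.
I(n) = sqrt(π/(34n))

Here φ(x) = 34 · (x − 12)^2 has its unique minimum at x* = 12 with φ(x*) = 0 and φ''(x*) = 68. Laplace's method gives
  I(n) ~ e^(−n φ(x*)) · sqrt(2π / (n · φ''(x*))) = sqrt(2π / (68n)) = sqrt(π/(34n)).
This is exact: substituting u = (x − 12)·sqrt(34n) gives I(n) = (1/sqrt(34n)) ∫_{−∞}^{∞} e^(−u^2) du = sqrt(π/(34n)).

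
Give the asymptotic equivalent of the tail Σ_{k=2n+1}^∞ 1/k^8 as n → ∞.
Σ_{k>2n} 1/k^8 ~ 1/(7 · (2n)^7)

Compare to the integral: ∫_{2n}^∞ x^(−8) dx = [−x^(−7)/7]_{2n}^∞ = 1/((8−1)·(2n)^7). Euler-Maclaurin then gives
  Σ_{k>2n} 1/k^8 = ∫_{2n}^∞ dx/x^8 − 1/(2·(2n)^8) + O(1/(2n)^9).
(Equivalently this is ζ(8) − Σ_{k≤2n} 1/k^8.)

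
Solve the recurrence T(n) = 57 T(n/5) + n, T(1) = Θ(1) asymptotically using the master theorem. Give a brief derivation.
T(n) = Θ(n^(log_5 57))

Master theorem: compare f(n) = n to n^(log_5 57) where log_5 57 ≈ 2.512. Since 1 < log_5 57, we have f(n) = O(n^(log_5 57 − ε)) for some ε > 0 — Case 1. Hence T(n) = Θ(n^(log_5 57)).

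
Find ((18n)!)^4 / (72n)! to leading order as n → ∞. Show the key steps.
((18n)!)^4/(72n)! ~ ((2π·18n)^(3/2) / 2) · 4^(−4·18n)  →  0

Write N = 18n. Stirling: N! ~ sqrt(2π N)(N/e)^N and (4N)! ~ sqrt(2π·4N)·(4N/e)^(4N).
  (N!)^4/(4N)! ~ (2π N)^(4/2) (N/e)^(4N) / [sqrt(2π·4N) (4N/e)^(4N)]
     = (2π N)^(4/2) / sqrt(2π·4N) · (N/(4N))^(4N)
     = (2π N)^((4−1)/2) / 2 · 4^(−4N).
Since 4^4 > 1, the factor 4^(−4N) decays exponentially, so the ratio → 0. Substituting N = 18n gives the stated form.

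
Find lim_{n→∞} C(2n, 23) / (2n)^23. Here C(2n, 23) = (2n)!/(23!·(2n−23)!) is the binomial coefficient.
lim = 1/23! = 1/25852016738884976640000

With N = 2n → ∞: C(N, 23) / N^23 = [N(N−1)…(N−22)] / (23! · N^23) = (1/23!) · 1 · (1 − 1/(2n)) · … · (1 − 22/(2n)). Each factor → 1 as N → ∞, so the limit is 1/23! = 1/25852016738884976640000.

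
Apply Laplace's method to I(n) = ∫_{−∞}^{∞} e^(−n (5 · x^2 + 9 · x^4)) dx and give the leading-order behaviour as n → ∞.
I(n) ~ sqrt(π/(5n))

φ(x) = 5 · x^2 + 9 · x^4 has its unique global minimum at x* = 0 (since φ'(x) = 10x + 36x^3 = 0 only at x = 0 for real x with both coefficients positive, and φ → ∞ as |x| → ∞). At x* = 0, φ(0) = 0 and φ''(0) = 10. Laplace's method then gives
  I(n) ~ sqrt(2π / (n · φ''(0))) · e^(−n φ(0)) = sqrt(2π / (10n)) = sqrt(π/(5n)).
The 9 · x^4 term contributes only at subleading order (an O(1/n) relative correction).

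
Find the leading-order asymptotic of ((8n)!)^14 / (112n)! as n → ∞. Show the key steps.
((8n)!)^14/(112n)! ~ ((2π·8n)^(13/2) / sqrt(14)) · 14^(−14·8n)  →  0

Write N = 8n. Stirling: N! ~ sqrt(2π N)(N/e)^N and (14N)! ~ sqrt(2π·14N)·(14N/e)^(14N).
  (N!)^14/(14N)! ~ (2π N)^(14/2) (N/e)^(14N) / [sqrt(2π·14N) (14N/e)^(14N)]
     = (2π N)^(14/2) / sqrt(2π·14N) · (N/(14N))^(14N)
     = (2π N)^((14−1)/2) / sqrt(14) · 14^(−14N).
Since 14^14 > 1, the factor 14^(−14N) decays exponentially, so the ratio → 0. Substituting N = 8n gives the stated form.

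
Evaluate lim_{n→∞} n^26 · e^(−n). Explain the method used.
lim = 0

Exponentials with base > 1 dominate every fixed polynomial: for any fixed c, n^c / e^n → 0 as n → ∞ (e.g. by the ratio test, or since e^n grows faster than any power of n). Hence n^26 · e^(−n) = n^26 / e^n → 0.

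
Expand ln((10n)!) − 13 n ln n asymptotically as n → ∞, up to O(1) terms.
ln((10n)!) − 13 n ln n = −3 n ln n + 10(ln 10 − 1) n + (1/2) ln(2π·10n) + O(1/n)

Stirling: ln((10n)!) = 10n ln(10n) − 10n + (1/2) ln(2π·10n) + O(1/n).
Expand 10n ln(10n) = 10n (ln n + ln 10) = 10n ln n + 10n ln 10.
Subtract 13n ln n: leading term is (10 − 13) n ln n = −3 n ln n. The next term is 10n ln 10 − 10n = 10(ln 10 − 1) n. Then the (1/2) ln(2π·10n) correction.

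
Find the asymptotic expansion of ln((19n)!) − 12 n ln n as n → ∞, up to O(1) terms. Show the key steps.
ln((19n)!) − 12 n ln n = 7 n ln n + 19(ln 19 − 1) n + (1/2) ln(2π·19n) + O(1/n)

Stirling: ln((19n)!) = 19n ln(19n) − 19n + (1/2) ln(2π·19n) + O(1/n).
Expand 19n ln(19n) = 19n (ln n + ln 19) = 19n ln n + 19n ln 19.
Subtract 12n ln n: leading term is (19 − 12) n ln n = 7 n ln n. The next term is 19n ln 19 − 19n = 19(ln 19 − 1) n. Then the (1/2) ln(2π·19n) correction.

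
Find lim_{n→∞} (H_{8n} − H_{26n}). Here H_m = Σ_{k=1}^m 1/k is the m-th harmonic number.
lim = ln(8/26) = ln(4/13)

Euler-Maclaurin gives H_m = ln m + γ + 1/(2m) + O(1/m^2). The γ and O(1/m) terms cancel in the difference:
  H_{8n} − H_{26n} = ln(8n) − ln(26n) + O(1/n) = ln(8/26) + O(1/n).
Hence the limit is ln(8/26) = ln(4/13).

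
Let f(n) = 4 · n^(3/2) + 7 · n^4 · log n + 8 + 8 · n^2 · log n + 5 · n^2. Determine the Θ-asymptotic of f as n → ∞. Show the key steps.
f(n) ∈ Θ(n^4 · log n)

Compare the terms by growth order. For large n, n^a · (log n)^b dominates n^a' · (log n)^b' iff a > a', or (a = a' and b > b'). Ranking the 5 terms shows the dominant one is 7 · n^4 · log n. Hence f(n) ∈ Θ(n^4 · log n).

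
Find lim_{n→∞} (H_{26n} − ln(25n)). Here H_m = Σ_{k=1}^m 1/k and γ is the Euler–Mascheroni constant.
lim = ln(26/25) + γ

By Euler-Maclaurin, H_m = ln m + γ + O(1/m). So
  H_{26n} − ln(25n) = ln(26n) + γ − ln(25n) + O(1/n)
                       = ln(26/25) + γ + O(1/n).
Hence the limit is ln(26/25) + γ.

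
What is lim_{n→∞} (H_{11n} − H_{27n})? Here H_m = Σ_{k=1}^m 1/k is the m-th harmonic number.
lim = ln(11/27)

Euler-Maclaurin gives H_m = ln m + γ + 1/(2m) + O(1/m^2). The γ and O(1/m) terms cancel in the difference:
  H_{11n} − H_{27n} = ln(11n) − ln(27n) + O(1/n) = ln(11/27) + O(1/n).
Hence the limit is ln(11/27).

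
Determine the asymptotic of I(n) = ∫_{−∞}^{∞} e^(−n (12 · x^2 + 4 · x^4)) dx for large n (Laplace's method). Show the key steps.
I(n) ~ sqrt(π/(12n))

φ(x) = 12 · x^2 + 4 · x^4 has its unique global minimum at x* = 0 (since φ'(x) = 24x + 16x^3 = 0 only at x = 0 for real x with both coefficients positive, and φ → ∞ as |x| → ∞). At x* = 0, φ(0) = 0 and φ''(0) = 24. Laplace's method then gives
  I(n) ~ sqrt(2π / (n · φ''(0))) · e^(−n φ(0)) = sqrt(2π / (24n)) = sqrt(π/(12n)).
The 4 · x^4 term contributes only at subleading order (an O(1/n) relative correction).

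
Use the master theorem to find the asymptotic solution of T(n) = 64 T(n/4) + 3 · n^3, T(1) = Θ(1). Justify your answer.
T(n) = Θ(n^3 log n)

log_4 64 = 3, and f(n) = 3 · n^3 = Θ(n^(log_4 64)). This is Case 2 of the master theorem: T(n) = Θ(f(n) · log n) = Θ(n^3 log n).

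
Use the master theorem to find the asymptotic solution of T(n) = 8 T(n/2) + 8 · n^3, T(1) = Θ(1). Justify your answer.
T(n) = Θ(n^3 log n)

log_2 8 = 3, and f(n) = 8 · n^3 = Θ(n^(log_2 8)). This is Case 2 of the master theorem: T(n) = Θ(f(n) · log n) = Θ(n^3 log n).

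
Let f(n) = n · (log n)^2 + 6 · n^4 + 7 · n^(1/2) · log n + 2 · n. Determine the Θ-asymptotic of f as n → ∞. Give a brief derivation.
f(n) ∈ Θ(n^4)

Compare the terms by growth order. For large n, n^a · (log n)^b dominates n^a' · (log n)^b' iff a > a', or (a = a' and b > b'). Ranking the 4 terms shows the dominant one is 6 · n^4. Hence f(n) ∈ Θ(n^4).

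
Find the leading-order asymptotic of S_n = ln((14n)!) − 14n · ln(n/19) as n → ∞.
S_n ~ 14n · (ln 266 − 1) + O(ln n)

Stirling: ln((14n)!) = 14n ln(14n) − 14n + O(ln n).
  S_n = 14n ln(14n) − 14n − 14n ln(n/19) + O(ln n)
      = 14n ln(14n) − 14n ln n + 14n ln 19 − 14n + O(ln n)
      = 14n ln 14 + 14n ln 19 − 14n + O(ln n)
      = 14n (ln 266 − 1) + O(ln n).
Numerically ln(266) − 1 ≈ 4.5835.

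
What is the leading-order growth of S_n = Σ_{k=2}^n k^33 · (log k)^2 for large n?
S_n ~ n^34 · (log n)^2 / 34

By integral comparison, S_n = ∫_1^n x^33 · (log x)^2 dx + O(n^33 · (log n)^2). For the integral, the leading term of ∫_1^n x^33 (log x)^2 dx is n^34/34 · (log n)^2 (by repeated integration by parts; each step lowers the log-exponent and produces a relatively O(1/log n) correction). Hence S_n ~ n^34 · (log n)^2 / 34.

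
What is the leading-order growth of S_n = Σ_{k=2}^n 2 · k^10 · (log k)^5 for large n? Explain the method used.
S_n ~ 2 · n^11 · (log n)^5 / 11

By integral comparison, S_n = ∫_1^n 2 · x^10 · (log x)^5 dx + O(n^10 · (log n)^5). For the integral, the leading term of ∫_1^n x^10 (log x)^5 dx is n^11/11 · (log n)^5 (by repeated integration by parts; each step lowers the log-exponent and produces a relatively O(1/log n) correction). Hence S_n ~ 2 · n^11 · (log n)^5 / 11.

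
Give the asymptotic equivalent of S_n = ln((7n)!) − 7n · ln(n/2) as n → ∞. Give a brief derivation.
S_n ~ 7n · (ln 14 − 1) + O(ln n)

Stirling: ln((7n)!) = 7n ln(7n) − 7n + O(ln n).
  S_n = 7n ln(7n) − 7n − 7n ln(n/2) + O(ln n)
      = 7n ln(7n) − 7n ln n + 7n ln 2 − 7n + O(ln n)
      = 7n ln 7 + 7n ln 2 − 7n + O(ln n)
      = 7n (ln 14 − 1) + O(ln n).
Numerically ln(14) − 1 ≈ 1.6391.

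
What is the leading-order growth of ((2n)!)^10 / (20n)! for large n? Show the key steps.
((2n)!)^10/(20n)! ~ ((2π·2n)^(9/2) / sqrt(10)) · 10^(−10·2n)  →  0

Write N = 2n. Stirling: N! ~ sqrt(2π N)(N/e)^N and (10N)! ~ sqrt(2π·10N)·(10N/e)^(10N).
  (N!)^10/(10N)! ~ (2π N)^(10/2) (N/e)^(10N) / [sqrt(2π·10N) (10N/e)^(10N)]
     = (2π N)^(10/2) / sqrt(2π·10N) · (N/(10N))^(10N)
     = (2π N)^((10−1)/2) / sqrt(10) · 10^(−10N).
Since 10^10 > 1, the factor 10^(−10N) decays exponentially, so the ratio → 0. Substituting N = 2n gives the stated form.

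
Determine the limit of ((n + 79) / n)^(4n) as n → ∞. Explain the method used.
lim = e^316

Rewrite as (1 + 79/n)^(4n). By the standard limit (1 + x/n)^n → e^x, we have (1 + 79/n)^n → e^79, and raising to the 4th power gives e^316.
More precisely, ln[(1 + 79/n)^(4n)] = 4n · ln(1 + 79/n) = 4n · (79/n + O(1/n^2)) = 316 + O(1/n) → 316.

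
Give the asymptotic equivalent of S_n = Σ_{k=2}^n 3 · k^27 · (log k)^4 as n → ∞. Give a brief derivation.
S_n ~ 3 · n^28 · (log n)^4 / 28

By integral comparison, S_n = ∫_1^n 3 · x^27 · (log x)^4 dx + O(n^27 · (log n)^4). For the integral, the leading term of ∫_1^n x^27 (log x)^4 dx is n^28/28 · (log n)^4 (by repeated integration by parts; each step lowers the log-exponent and produces a relatively O(1/log n) correction). Hence S_n ~ 3 · n^28 · (log n)^4 / 28.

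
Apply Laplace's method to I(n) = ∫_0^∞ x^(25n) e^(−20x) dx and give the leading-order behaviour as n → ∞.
I(n) ~ (sqrt(2π·25n) / 20) · (25n/(20e))^(25n)

Write the integrand as exp(25n ln x − 20x) and set f(x) = 25n ln x − 20x. Then f'(x) = 25n/x − 20 = 0 at x* = 25n/20, and f''(x*) = −25n/x*^2 = −20^2/(25n). Laplace's method (interior maximum) gives
  I(n) ~ e^(f(x*)) · sqrt(2π / |f''(x*)|)
        = exp(25n ln(25n/20) − 25n) · sqrt(2π · 25n / 20^2)
        = (25n/20)^(25n) e^(−25n) · sqrt(2π·25n) / 20
        = (sqrt(2π·25n) / 20) · (25n/(20e))^(25n).
This matches Γ(25n+1)/20^(25n+1) with Stirling applied to Γ.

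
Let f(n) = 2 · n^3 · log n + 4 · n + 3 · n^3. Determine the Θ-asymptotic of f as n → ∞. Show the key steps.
f(n) ∈ Θ(n^3 · log n)

Compare the terms by growth order. For large n, n^a · (log n)^b dominates n^a' · (log n)^b' iff a > a', or (a = a' and b > b'). Ranking the 3 terms shows the dominant one is 2 · n^3 · log n. Hence f(n) ∈ Θ(n^3 · log n).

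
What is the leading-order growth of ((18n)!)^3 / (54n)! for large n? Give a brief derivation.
((18n)!)^3/(54n)! ~ ((2π·18n)^(2/2) / sqrt(3)) · 3^(−3·18n)  →  0

Write N = 18n. Stirling: N! ~ sqrt(2π N)(N/e)^N and (3N)! ~ sqrt(2π·3N)·(3N/e)^(3N).
  (N!)^3/(3N)! ~ (2π N)^(3/2) (N/e)^(3N) / [sqrt(2π·3N) (3N/e)^(3N)]
     = (2π N)^(3/2) / sqrt(2π·3N) · (N/(3N))^(3N)
     = (2π N)^((3−1)/2) / sqrt(3) · 3^(−3N).
Since 3^3 > 1, the factor 3^(−3N) decays exponentially, so the ratio → 0. Substituting N = 18n gives the stated form.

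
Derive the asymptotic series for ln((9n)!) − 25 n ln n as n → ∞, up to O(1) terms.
ln((9n)!) − 25 n ln n = −16 n ln n + 9(ln 9 − 1) n + (1/2) ln(2π·9n) + O(1/n)

Stirling: ln((9n)!) = 9n ln(9n) − 9n + (1/2) ln(2π·9n) + O(1/n).
Expand 9n ln(9n) = 9n (ln n + ln 9) = 9n ln n + 9n ln 9.
Subtract 25n ln n: leading term is (9 − 25) n ln n = −16 n ln n. The next term is 9n ln 9 − 9n = 9(ln 9 − 1) n. Then the (1/2) ln(2π·9n) correction.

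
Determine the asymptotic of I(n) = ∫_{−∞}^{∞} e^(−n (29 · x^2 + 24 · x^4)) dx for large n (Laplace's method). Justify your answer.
I(n) ~ sqrt(π/(29n))

φ(x) = 29 · x^2 + 24 · x^4 has its unique global minimum at x* = 0 (since φ'(x) = 58x + 96x^3 = 0 only at x = 0 for real x with both coefficients positive, and φ → ∞ as |x| → ∞). At x* = 0, φ(0) = 0 and φ''(0) = 58. Laplace's method then gives
  I(n) ~ sqrt(2π / (n · φ''(0))) · e^(−n φ(0)) = sqrt(2π / (58n)) = sqrt(π/(29n)).
The 24 · x^4 term contributes only at subleading order (an O(1/n) relative correction).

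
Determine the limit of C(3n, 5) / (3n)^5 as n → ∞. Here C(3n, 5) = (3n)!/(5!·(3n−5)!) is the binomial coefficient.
lim = 1/5! = 1/120

With N = 3n → ∞: C(N, 5) / N^5 = [N(N−1)…(N−4)] / (5! · N^5) = (1/5!) · 1 · (1 − 1/(3n)) · (1 − 2/(3n)) · (1 − 3/(3n)) · (1 − 4/(3n)). Each factor → 1 as N → ∞, so the limit is 1/5! = 1/120.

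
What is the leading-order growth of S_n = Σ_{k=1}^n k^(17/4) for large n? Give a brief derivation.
S_n ~ (4/21) · n^(21/4)

Integral comparison: Σ_{k=1}^n k^(17/4) = ∫_0^n x^(17/4) dx + O(n^(17/4)). The integral is n^(1 + 17/4) / (1 + 17/4) = n^((17+4)/4) / ((17+4)/4) = (4/21) · n^(21/4).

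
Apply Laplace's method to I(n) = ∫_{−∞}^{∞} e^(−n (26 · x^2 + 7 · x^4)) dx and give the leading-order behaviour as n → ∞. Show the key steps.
I(n) ~ sqrt(π/(26n))

φ(x) = 26 · x^2 + 7 · x^4 has its unique global minimum at x* = 0 (since φ'(x) = 52x + 28x^3 = 0 only at x = 0 for real x with both coefficients positive, and φ → ∞ as |x| → ∞). At x* = 0, φ(0) = 0 and φ''(0) = 52. Laplace's method then gives
  I(n) ~ sqrt(2π / (n · φ''(0))) · e^(−n φ(0)) = sqrt(2π / (52n)) = sqrt(π/(26n)).
The 7 · x^4 term contributes only at subleading order (an O(1/n) relative correction).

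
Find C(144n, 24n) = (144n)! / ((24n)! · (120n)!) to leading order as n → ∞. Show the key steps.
C(144n, 24n) ~ (46656/3125)^(24n) · sqrt(3/(5π·24n))

Write N = 24n. Apply Stirling to each factorial:
  (6N)! ~ sqrt(2π·6N) · (6N/e)^(6N),
  N! ~ sqrt(2π N) · (N/e)^N,
  (5N)! ~ sqrt(2π·5N) · (5N/e)^(5N).
The exponential factors combine to (6N)^(6N) / (N^N · (5N)^(5N)) = 6^(6N)/5^(5N) = (6^6/5^5)^N = (46656/3125)^N.
The square-root prefactors combine to sqrt(2π·6N) / (sqrt(2π N)·sqrt(2π·5N)) = sqrt(6 / (2π·5·N)) = sqrt(3/(5π·24n)).
Substituting N = 24n: C(144n, 24n) ~ (46656/3125)^(24n) · sqrt(3/(5π·24n)).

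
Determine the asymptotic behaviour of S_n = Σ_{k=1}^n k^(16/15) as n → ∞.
S_n ~ (15/31) · n^(31/15)

Integral comparison: Σ_{k=1}^n k^(16/15) = ∫_0^n x^(16/15) dx + O(n^(16/15)). The integral is n^(1 + 16/15) / (1 + 16/15) = n^((16+15)/15) / ((16+15)/15) = (15/31) · n^(31/15).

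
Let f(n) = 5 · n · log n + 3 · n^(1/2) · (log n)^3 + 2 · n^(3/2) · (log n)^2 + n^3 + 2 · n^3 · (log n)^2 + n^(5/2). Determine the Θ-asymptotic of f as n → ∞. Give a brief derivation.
f(n) ∈ Θ(n^3 · (log n)^2)

Compare the terms by growth order. For large n, n^a · (log n)^b dominates n^a' · (log n)^b' iff a > a', or (a = a' and b > b'). Ranking the 6 terms shows the dominant one is 2 · n^3 · (log n)^2. Hence f(n) ∈ Θ(n^3 · (log n)^2).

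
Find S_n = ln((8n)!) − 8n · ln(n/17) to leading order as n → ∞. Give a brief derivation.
S_n ~ 8n · (ln 136 − 1) + O(ln n)

Stirling: ln((8n)!) = 8n ln(8n) − 8n + O(ln n).
  S_n = 8n ln(8n) − 8n − 8n ln(n/17) + O(ln n)
      = 8n ln(8n) − 8n ln n + 8n ln 17 − 8n + O(ln n)
      = 8n ln 8 + 8n ln 17 − 8n + O(ln n)
      = 8n (ln 136 − 1) + O(ln n).
Numerically ln(136) − 1 ≈ 3.9127.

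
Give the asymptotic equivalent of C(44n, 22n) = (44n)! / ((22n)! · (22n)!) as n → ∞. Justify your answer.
C(44n, 22n) ~ (4)^(22n) · sqrt(1/(π·22n))

Write N = 22n. Apply Stirling to each factorial:
  (2N)! ~ sqrt(2π·2N) · (2N/e)^(2N),
  N! ~ sqrt(2π N) · (N/e)^N,
  (1N)! ~ sqrt(2π·1N) · (1N/e)^(1N).
The exponential factors combine to (2N)^(2N) / (N^N · (1N)^(1N)) = 2^(2N)/1^(1N) = (2^2/1^1)^N = (4)^N.
The square-root prefactors combine to sqrt(2π·2N) / (sqrt(2π N)·sqrt(2π·1N)) = sqrt(2 / (2π·1·N)) = sqrt(1/(π·22n)).
Substituting N = 22n: C(44n, 22n) ~ (4)^(22n) · sqrt(1/(π·22n)).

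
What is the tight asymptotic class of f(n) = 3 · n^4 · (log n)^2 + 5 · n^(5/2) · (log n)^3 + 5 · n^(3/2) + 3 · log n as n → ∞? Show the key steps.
f(n) ∈ Θ(n^4 · (log n)^2)

Compare the terms by growth order. For large n, n^a · (log n)^b dominates n^a' · (log n)^b' iff a > a', or (a = a' and b > b'). Ranking the 4 terms shows the dominant one is 3 · n^4 · (log n)^2. Hence f(n) ∈ Θ(n^4 · (log n)^2).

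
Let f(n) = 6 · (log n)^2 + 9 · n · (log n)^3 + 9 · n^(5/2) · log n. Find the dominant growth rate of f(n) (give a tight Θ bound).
f(n) ∈ Θ(n^(5/2) · log n)

Compare the terms by growth order. For large n, n^a · (log n)^b dominates n^a' · (log n)^b' iff a > a', or (a = a' and b > b'). Ranking the 3 terms shows the dominant one is 9 · n^(5/2) · log n. Hence f(n) ∈ Θ(n^(5/2) · log n).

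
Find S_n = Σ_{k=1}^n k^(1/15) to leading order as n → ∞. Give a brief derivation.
S_n ~ (15/16) · n^(16/15)

Integral comparison: Σ_{k=1}^n k^(1/15) = ∫_0^n x^(1/15) dx + O(n^(1/15)). The integral is n^(1 + 1/15) / (1 + 1/15) = n^((1+15)/15) / ((1+15)/15) = (15/16) · n^(16/15).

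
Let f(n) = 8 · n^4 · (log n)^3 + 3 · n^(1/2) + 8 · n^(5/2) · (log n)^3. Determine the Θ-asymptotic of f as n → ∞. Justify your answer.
f(n) ∈ Θ(n^4 · (log n)^3)

Compare the terms by growth order. For large n, n^a · (log n)^b dominates n^a' · (log n)^b' iff a > a', or (a = a' and b > b'). Ranking the 3 terms shows the dominant one is 8 · n^4 · (log n)^3. Hence f(n) ∈ Θ(n^4 · (log n)^3).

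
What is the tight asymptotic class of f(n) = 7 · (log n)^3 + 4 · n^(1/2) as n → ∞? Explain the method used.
f(n) ∈ Θ(n^(1/2))

Compare the terms by growth order. For large n, n^a · (log n)^b dominates n^a' · (log n)^b' iff a > a', or (a = a' and b > b'). Ranking the 2 terms shows the dominant one is 4 · n^(1/2). Hence f(n) ∈ Θ(n^(1/2)).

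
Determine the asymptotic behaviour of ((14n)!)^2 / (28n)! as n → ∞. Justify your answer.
((14n)!)^2/(28n)! ~ ((2π·14n)^(1/2) / sqrt(2)) · 2^(−2·14n)  →  0

Write N = 14n. Stirling: N! ~ sqrt(2π N)(N/e)^N and (2N)! ~ sqrt(2π·2N)·(2N/e)^(2N).
  (N!)^2/(2N)! ~ (2π N)^(2/2) (N/e)^(2N) / [sqrt(2π·2N) (2N/e)^(2N)]
     = (2π N)^(2/2) / sqrt(2π·2N) · (N/(2N))^(2N)
     = (2π N)^((2−1)/2) / sqrt(2) · 2^(−2N).
Since 2^2 > 1, the factor 2^(−2N) decays exponentially, so the ratio → 0. Substituting N = 14n gives the stated form.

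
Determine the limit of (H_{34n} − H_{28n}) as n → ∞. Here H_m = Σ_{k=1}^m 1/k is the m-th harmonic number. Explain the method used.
lim = ln(34/28) = ln(17/14)

Euler-Maclaurin gives H_m = ln m + γ + 1/(2m) + O(1/m^2). The γ and O(1/m) terms cancel in the difference:
  H_{34n} − H_{28n} = ln(34n) − ln(28n) + O(1/n) = ln(34/28) + O(1/n).
Hence the limit is ln(34/28) = ln(17/14).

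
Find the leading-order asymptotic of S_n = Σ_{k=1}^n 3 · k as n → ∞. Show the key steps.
S_n ~ 3 · n^2 / 2

By integral comparison (Euler-Maclaurin), Σ_{k=1}^n 3 · k = 3 · ∫_0^n x^1 dx + O(n) = 3 · n^2/2 + O(n). (Equivalently, Faulhaber's formula gives the same leading term.)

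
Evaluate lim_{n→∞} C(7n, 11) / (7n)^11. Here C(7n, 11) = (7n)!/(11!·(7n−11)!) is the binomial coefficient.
lim = 1/11! = 1/39916800

With N = 7n → ∞: C(N, 11) / N^11 = [N(N−1)…(N−10)] / (11! · N^11) = (1/11!) · 1 · (1 − 1/(7n)) · … · (1 − 10/(7n)). Each factor → 1 as N → ∞, so the limit is 1/11! = 1/39916800.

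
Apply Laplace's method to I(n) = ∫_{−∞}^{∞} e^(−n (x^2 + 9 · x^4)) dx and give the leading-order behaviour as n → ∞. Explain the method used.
I(n) ~ sqrt(π/n)

φ(x) = x^2 + 9 · x^4 has its unique global minimum at x* = 0 (since φ'(x) = 2x + 36x^3 = 0 only at x = 0 for real x with both coefficients positive, and φ → ∞ as |x| → ∞). At x* = 0, φ(0) = 0 and φ''(0) = 2. Laplace's method then gives
  I(n) ~ sqrt(2π / (n · φ''(0))) · e^(−n φ(0)) = sqrt(2π / (2n)) = sqrt(π/n).
The 9 · x^4 term contributes only at subleading order (an O(1/n) relative correction).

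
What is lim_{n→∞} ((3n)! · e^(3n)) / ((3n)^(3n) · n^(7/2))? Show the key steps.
lim = 0

Stirling: (3n)! ~ sqrt(2π·3n) · (3n/e)^(3n). Hence
  (3n)! · e^(3n) / (3n)^(3n) ~ sqrt(2π·3n).
Dividing by n^(7/2): sqrt(2π·3n) / n^(7/2) = sqrt(2π·3) · n^((1−7)/2), so the expression behaves like sqrt(2π·3) · n^((1−7)/2) → 0.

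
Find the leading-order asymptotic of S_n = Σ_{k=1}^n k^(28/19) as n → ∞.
S_n ~ (19/47) · n^(47/19)

Integral comparison: Σ_{k=1}^n k^(28/19) = ∫_0^n x^(28/19) dx + O(n^(28/19)). The integral is n^(1 + 28/19) / (1 + 28/19) = n^((28+19)/19) / ((28+19)/19) = (19/47) · n^(47/19).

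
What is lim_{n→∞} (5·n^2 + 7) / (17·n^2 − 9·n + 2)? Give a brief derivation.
lim = 5/17

For large n the leading n^2 terms dominate both numerator and denominator. Dividing top and bottom by n^2, every other term tends to 0, leaving 5/17.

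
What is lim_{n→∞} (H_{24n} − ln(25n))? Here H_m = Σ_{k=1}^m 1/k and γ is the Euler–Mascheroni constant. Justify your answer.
lim = ln(24/25) + γ

By Euler-Maclaurin, H_m = ln m + γ + O(1/m). So
  H_{24n} − ln(25n) = ln(24n) + γ − ln(25n) + O(1/n)
                       = ln(24/25) + γ + O(1/n).
Hence the limit is ln(24/25) + γ.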